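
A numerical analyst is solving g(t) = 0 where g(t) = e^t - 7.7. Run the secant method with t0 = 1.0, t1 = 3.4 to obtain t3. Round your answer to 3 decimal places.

1.704

g(1.0) = -4.98172, g(3.4) = 22.26410
t2 = 3.40000 − 22.26410·(3.40000 − 1.00000) / (22.26410 − (-4.98172)) = 3.40000 − (53.43384)/(27.24582) = 1.43882
g(1.43882) = -3.48426
t3 = 1.43882 − (-3.48426)·(1.43882 − 3.40000) / (-3.48426 − 22.26410) = 1.43882 − (6.83325)/(-25.74836) = 1.70421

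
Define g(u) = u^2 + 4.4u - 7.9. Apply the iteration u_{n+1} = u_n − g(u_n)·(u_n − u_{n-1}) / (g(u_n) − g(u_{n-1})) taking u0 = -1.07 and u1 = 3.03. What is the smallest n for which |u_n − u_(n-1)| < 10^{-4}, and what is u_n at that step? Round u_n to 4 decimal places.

g(-1.07) = -11.463100, g(3.03) = 14.612900
u2 = 3.030000 − 14.612900·(4.100000)/(26.076000) = 0.732374;  |Δ| = 2.297626
g(0.732374) = -4.141181
u3 = 0.732374 − (-4.141181)·(-2.297626)/(-18.754081) = 1.239724;  |Δ| = 0.507350
g(1.239724) = -0.908297
u4 = 1.239724 − (-0.908297)·(0.507350)/(3.232885) = 1.382267;  |Δ| = 0.142543
g(1.382267) = 0.092638
u5 = 1.382267 − 0.092638·(0.142543)/(1.000934) = 1.369075;  |Δ| = 0.013192
g(1.369075) = -0.001706
u6 = 1.369075 − (-0.001706)·(-0.013192)/(-0.094344) = 1.369313;  |Δ| = 0.000239
g(1.369313) = -0.000003
u7 = 1.369313 − (-0.000003)·(0.000239)/(0.001703) = 1.369314;  |Δ| = 0.000000
|u7 − u6| = 0.000000 < 10^{-4}

n = 7, u_n = 1.3693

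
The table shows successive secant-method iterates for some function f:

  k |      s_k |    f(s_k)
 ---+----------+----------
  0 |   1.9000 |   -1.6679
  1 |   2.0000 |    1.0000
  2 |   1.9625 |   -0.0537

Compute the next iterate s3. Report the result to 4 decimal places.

1.9644

s3 = 1.9625 − (-0.0537)·(1.9625 − 2.0000) / (-0.0537 − 1.0000)
   = 1.9625 − (0.002014)/(-1.053700) = 1.964411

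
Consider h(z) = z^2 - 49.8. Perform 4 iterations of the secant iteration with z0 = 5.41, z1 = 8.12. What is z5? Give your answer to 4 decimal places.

7.0569

h(5.41) = -20.531900, h(8.12) = 16.134400
z2 = 8.120000 − 16.134400·(8.120000 − 5.410000) / (16.134400 − (-20.531900)) = 8.120000 − (43.724224)/(36.666300) = 6.927509
h(6.927509) = -1.809616
z3 = 6.927509 − (-1.809616)·(6.927509 − 8.120000) / (-1.809616 − 16.134400) = 6.927509 − (2.157950)/(-17.944016) = 7.047769
h(7.047769) = -0.128947
z4 = 7.047769 − (-0.128947)·(7.047769 − 6.927509) / (-0.128947 − (-1.809616)) = 7.047769 − (-0.015507)/(1.680669) = 7.056996
h(7.056996) = 0.001195
z5 = 7.056996 − 0.001195·(7.056996 − 7.047769) / (0.001195 − (-0.128947)) = 7.056996 − (0.000011)/(0.130141) = 7.056911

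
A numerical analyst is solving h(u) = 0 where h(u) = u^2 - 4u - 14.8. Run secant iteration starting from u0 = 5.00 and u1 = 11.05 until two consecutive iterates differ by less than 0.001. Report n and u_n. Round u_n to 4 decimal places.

n = 6, u_n = 6.3359

h(5.00) = -9.800000, h(11.05) = 63.102500
u2 = 11.050000 − 63.102500·(6.050000)/(72.902500) = 5.813278;  |Δ| = 5.236722
h(5.813278) = -4.258911
u3 = 5.813278 − (-4.258911)·(-5.236722)/(-67.361411) = 6.144369;  |Δ| = 0.331091
h(6.144369) = -1.624209
u4 = 6.144369 − (-1.624209)·(0.331091)/(2.634702) = 6.348475;  |Δ| = 0.204107
h(6.348475) = 0.109237
u5 = 6.348475 − 0.109237·(0.204107)/(1.733446) = 6.335613;  |Δ| = 0.012862
h(6.335613) = -0.002460
u6 = 6.335613 − (-0.002460)·(-0.012862)/(-0.111697) = 6.335896;  |Δ| = 0.000283
|u6 − u5| = 0.000283 < 0.001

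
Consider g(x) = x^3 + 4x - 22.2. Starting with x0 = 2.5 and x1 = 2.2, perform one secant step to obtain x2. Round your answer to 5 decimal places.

2.33366

g(2.5) = 3.4250000, g(2.2) = -2.7520000
x2 = 2.2000000 − (-2.7520000)·(2.2000000 − 2.5000000) / (-2.7520000 − 3.4250000) = 2.2000000 − (0.8256000)/(-6.1770000) = 2.3336571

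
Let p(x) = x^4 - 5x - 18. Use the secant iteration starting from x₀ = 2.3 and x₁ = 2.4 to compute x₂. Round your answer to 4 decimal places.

p(2.3) = -1.515900, p(2.4) = 3.177600
x₂ = 2.400000 − 3.177600·(2.400000 − 2.300000) / (3.177600 − (-1.515900)) = 2.400000 − (0.317760)/(4.693500) = 2.332298

2.3323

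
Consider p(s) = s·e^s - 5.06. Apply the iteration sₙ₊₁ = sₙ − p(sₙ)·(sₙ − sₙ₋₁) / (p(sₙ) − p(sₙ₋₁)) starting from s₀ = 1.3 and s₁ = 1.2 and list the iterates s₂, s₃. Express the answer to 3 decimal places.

p(1.3) = -0.28991, p(1.2) = -1.07586
s₂ = 1.20000 − (-1.07586)·(1.20000 − 1.30000) / (-1.07586 − (-0.28991)) = 1.20000 − (0.10759)/(-0.78595) = 1.33689
p(1.33689) = 0.02976
s₃ = 1.33689 − 0.02976·(1.33689 − 1.20000) / (0.02976 − (-1.07586)) = 1.33689 − (0.00407)/(1.10562) = 1.33320

1.337, 1.333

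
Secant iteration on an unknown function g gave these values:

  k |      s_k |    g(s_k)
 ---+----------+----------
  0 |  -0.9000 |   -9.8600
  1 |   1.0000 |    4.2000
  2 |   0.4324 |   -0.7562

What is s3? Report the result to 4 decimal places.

0.5190

s3 = 0.4324 − (-0.7562)·(0.4324 − 1.0000) / (-0.7562 − 4.2000)
   = 0.4324 − (0.429219)/(-4.956200) = 0.519002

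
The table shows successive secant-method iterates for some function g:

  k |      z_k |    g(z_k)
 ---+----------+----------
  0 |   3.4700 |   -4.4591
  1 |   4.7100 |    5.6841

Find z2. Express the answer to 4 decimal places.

z2 = 4.7100 − 5.6841·(4.7100 − 3.4700) / (5.6841 − (-4.4591))
   = 4.7100 − (7.048284)/(10.143200) = 4.015122

4.0151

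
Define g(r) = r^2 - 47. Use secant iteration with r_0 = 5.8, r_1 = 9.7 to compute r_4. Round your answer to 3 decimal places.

g(5.8) = -13.36000, g(9.7) = 47.09000
r_2 = 9.70000 − 47.09000·(9.70000 − 5.80000) / (47.09000 − (-13.36000)) = 9.70000 − (183.65100)/(60.45000) = 6.66194
g(6.66194) = -2.61862
r_3 = 6.66194 − (-2.61862)·(6.66194 − 9.70000) / (-2.61862 − 47.09000) = 6.66194 − (7.95552)/(-49.70862) = 6.82198
g(6.82198) = -0.46061
r_4 = 6.82198 − (-0.46061)·(6.82198 − 6.66194) / (-0.46061 − (-2.61862)) = 6.82198 − (-0.07372)/(2.15801) = 6.85614

6.856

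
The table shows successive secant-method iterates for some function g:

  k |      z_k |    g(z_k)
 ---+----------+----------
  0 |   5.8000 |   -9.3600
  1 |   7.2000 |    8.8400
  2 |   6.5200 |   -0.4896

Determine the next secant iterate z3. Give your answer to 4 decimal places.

z3 = 6.5200 − (-0.4896)·(6.5200 − 7.2000) / (-0.4896 − 8.8400)
   = 6.5200 − (0.332928)/(-9.329600) = 6.555685

6.5557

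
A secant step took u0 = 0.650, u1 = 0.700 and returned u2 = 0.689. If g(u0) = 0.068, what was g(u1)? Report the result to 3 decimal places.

-0.019

The secant line through (0.650, 0.068) and (0.700, g(u1)) crosses zero at u2 = 0.689.
So (0.650, 0.068), (0.700, g(u1)), (0.689, 0) are collinear:
g(u1) = 0.068 · (0.700 − 0.689) / (0.650 − 0.689) = 0.068 · (0.01100)/(-0.03900) = -0.01918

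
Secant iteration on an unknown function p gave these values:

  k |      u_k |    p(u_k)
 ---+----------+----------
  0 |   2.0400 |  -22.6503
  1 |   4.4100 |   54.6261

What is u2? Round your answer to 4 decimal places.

u2 = 4.4100 − 54.6261·(4.4100 − 2.0400) / (54.6261 − (-22.6503))
   = 4.4100 − (129.463857)/(77.276400) = 2.734665

2.7347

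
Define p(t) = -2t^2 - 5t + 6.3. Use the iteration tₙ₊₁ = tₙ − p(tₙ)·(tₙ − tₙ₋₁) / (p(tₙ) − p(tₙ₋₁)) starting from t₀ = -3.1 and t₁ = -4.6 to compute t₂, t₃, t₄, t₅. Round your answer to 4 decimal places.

p(-3.1) = 2.580000, p(-4.6) = -13.020000
t₂ = -4.600000 − (-13.020000)·(-4.600000 − (-3.100000)) / (-13.020000 − 2.580000) = -4.600000 − (19.530000)/(-15.600000) = -3.348077
p(-3.348077) = 0.621146
t₃ = -3.348077 − 0.621146·(-3.348077 − (-4.600000)) / (0.621146 − (-13.020000)) = -3.348077 − (0.777628)/(13.641146) = -3.405083
p(-3.405083) = 0.136235
t₄ = -3.405083 − 0.136235·(-3.405083 − (-3.348077)) / (0.136235 − 0.621146) = -3.405083 − (-0.007766)/(-0.484912) = -3.421099
p(-3.421099) = -0.002339
t₅ = -3.421099 − (-0.002339)·(-3.421099 − (-3.405083)) / (-0.002339 − 0.136235) = -3.421099 − (0.000037)/(-0.138574) = -3.420828

-3.3481, -3.4051, -3.4211, -3.4208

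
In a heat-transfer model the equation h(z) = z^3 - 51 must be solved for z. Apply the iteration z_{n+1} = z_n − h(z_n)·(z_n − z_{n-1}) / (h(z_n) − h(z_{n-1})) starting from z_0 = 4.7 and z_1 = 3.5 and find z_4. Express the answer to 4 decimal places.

h(4.7) = 52.823000, h(3.5) = -8.125000
z_2 = 3.500000 − (-8.125000)·(3.500000 − 4.700000) / (-8.125000 − 52.823000) = 3.500000 − (9.750000)/(-60.948000) = 3.659972
h(3.659972) = -1.973212
z_3 = 3.659972 − (-1.973212)·(3.659972 − 3.500000) / (-1.973212 − (-8.125000)) = 3.659972 − (-0.315659)/(6.151788) = 3.711284
h(3.711284) = 0.117859
z_4 = 3.711284 − 0.117859·(3.711284 − 3.659972) / (0.117859 − (-1.973212)) = 3.711284 − (0.006048)/(2.091071) = 3.708392

3.7084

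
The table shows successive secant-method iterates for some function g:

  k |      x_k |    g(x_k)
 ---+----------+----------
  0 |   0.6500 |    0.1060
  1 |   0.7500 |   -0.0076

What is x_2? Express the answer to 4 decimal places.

0.7433

x_2 = 0.7500 − (-0.0076)·(0.7500 − 0.6500) / (-0.0076 − 0.1060)
   = 0.7500 − (-0.000760)/(-0.113600) = 0.743310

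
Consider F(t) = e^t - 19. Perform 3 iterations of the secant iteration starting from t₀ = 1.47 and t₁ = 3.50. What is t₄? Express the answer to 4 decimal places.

2.9729

F(1.47) = -14.650765, F(3.50) = 14.115452
t₂ = 3.500000 − 14.115452·(3.500000 − 1.470000) / (14.115452 − (-14.650765)) = 3.500000 − (28.654367)/(28.766217) = 2.503888
F(2.503888) = -6.770046
t₃ = 2.503888 − (-6.770046)·(2.503888 − 3.500000) / (-6.770046 − 14.115452) = 2.503888 − (6.743722)/(-20.885498) = 2.826778
F(2.826778) = -2.109043
t₄ = 2.826778 − (-2.109043)·(2.826778 − 2.503888) / (-2.109043 − (-6.770046)) = 2.826778 − (-0.680989)/(4.661003) = 2.972882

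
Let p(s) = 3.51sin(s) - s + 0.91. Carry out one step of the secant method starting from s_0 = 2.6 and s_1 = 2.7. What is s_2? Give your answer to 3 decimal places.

p(2.6) = 0.11941, p(2.7) = -0.28990
s_2 = 2.70000 − (-0.28990)·(2.70000 − 2.60000) / (-0.28990 − 0.11941) = 2.70000 − (-0.02899)/(-0.40931) = 2.62917

2.629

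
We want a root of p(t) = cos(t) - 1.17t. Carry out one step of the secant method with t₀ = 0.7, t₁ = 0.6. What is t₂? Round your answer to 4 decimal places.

0.6695

p(0.7) = -0.054158, p(0.6) = 0.123336
t₂ = 0.600000 − 0.123336·(0.600000 − 0.700000) / (0.123336 − (-0.054158)) = 0.600000 − (-0.012334)/(0.177493) = 0.669487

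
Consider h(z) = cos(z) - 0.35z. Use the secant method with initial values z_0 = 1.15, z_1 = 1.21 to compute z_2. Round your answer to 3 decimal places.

1.155

h(1.15) = 0.00599, h(1.21) = -0.07048
z_2 = 1.21000 − (-0.07048)·(1.21000 − 1.15000) / (-0.07048 − 0.00599) = 1.21000 − (-0.00423)/(-0.07647) = 1.15470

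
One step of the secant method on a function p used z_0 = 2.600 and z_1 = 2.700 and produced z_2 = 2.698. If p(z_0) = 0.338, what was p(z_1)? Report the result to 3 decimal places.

The secant line through (2.600, 0.338) and (2.700, p(z_1)) crosses zero at z_2 = 2.698.
So (2.600, 0.338), (2.700, p(z_1)), (2.698, 0) are collinear:
p(z_1) = 0.338 · (2.700 − 2.698) / (2.600 − 2.698) = 0.338 · (0.00200)/(-0.09800) = -0.00690

-0.007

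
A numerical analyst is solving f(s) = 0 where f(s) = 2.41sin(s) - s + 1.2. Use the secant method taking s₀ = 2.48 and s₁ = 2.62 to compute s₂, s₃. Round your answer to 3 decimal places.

f(2.48) = 0.20064, f(2.62) = -0.21919
s₂ = 2.62000 − (-0.21919)·(2.62000 − 2.48000) / (-0.21919 − 0.20064) = 2.62000 − (-0.03069)/(-0.41983) = 2.54691
f(2.54691) = 0.00329
s₃ = 2.54691 − 0.00329·(2.54691 − 2.62000) / (0.00329 − (-0.21919)) = 2.54691 − (-0.00024)/(0.22248) = 2.54799

2.547, 2.548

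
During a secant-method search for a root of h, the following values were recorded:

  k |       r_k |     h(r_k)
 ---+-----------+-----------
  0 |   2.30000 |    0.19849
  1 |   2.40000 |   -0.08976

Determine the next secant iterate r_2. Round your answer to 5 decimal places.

r_2 = 2.40000 − (-0.08976)·(2.40000 − 2.30000) / (-0.08976 − 0.19849)
   = 2.40000 − (-0.0089760)/(-0.2882500) = 2.3688604

2.36886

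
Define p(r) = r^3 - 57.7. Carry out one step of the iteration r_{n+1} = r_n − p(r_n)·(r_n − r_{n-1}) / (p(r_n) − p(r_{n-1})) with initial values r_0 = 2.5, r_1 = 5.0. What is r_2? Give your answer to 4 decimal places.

3.4617

p(2.5) = -42.075000, p(5.0) = 67.300000
r_2 = 5.000000 − 67.300000·(5.000000 − 2.500000) / (67.300000 − (-42.075000)) = 5.000000 − (168.250000)/(109.375000) = 3.461714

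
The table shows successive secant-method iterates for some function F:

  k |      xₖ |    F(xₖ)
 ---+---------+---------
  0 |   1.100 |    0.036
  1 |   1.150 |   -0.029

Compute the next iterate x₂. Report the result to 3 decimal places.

1.128

x₂ = 1.150 − (-0.029)·(1.150 − 1.100) / (-0.029 − 0.036)
   = 1.150 − (-0.00145)/(-0.06500) = 1.12769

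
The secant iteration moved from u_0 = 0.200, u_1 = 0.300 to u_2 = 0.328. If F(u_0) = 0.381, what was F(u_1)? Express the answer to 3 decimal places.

The secant line through (0.200, 0.381) and (0.300, F(u_1)) crosses zero at u_2 = 0.328.
So (0.200, 0.381), (0.300, F(u_1)), (0.328, 0) are collinear:
F(u_1) = 0.381 · (0.300 − 0.328) / (0.200 − 0.328) = 0.381 · (-0.02800)/(-0.12800) = 0.08334

0.083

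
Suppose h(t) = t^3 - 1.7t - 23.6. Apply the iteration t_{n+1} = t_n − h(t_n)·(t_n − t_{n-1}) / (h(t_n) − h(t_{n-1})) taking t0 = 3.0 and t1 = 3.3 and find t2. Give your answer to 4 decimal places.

h(3.0) = -1.700000, h(3.3) = 6.727000
t2 = 3.300000 − 6.727000·(3.300000 − 3.000000) / (6.727000 − (-1.700000)) = 3.300000 − (2.018100)/(8.427000) = 3.060520

3.0605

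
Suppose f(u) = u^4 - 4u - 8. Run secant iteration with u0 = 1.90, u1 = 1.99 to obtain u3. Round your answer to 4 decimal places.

f(1.90) = -2.567900, f(1.99) = -0.277608
u2 = 1.990000 − (-0.277608)·(1.990000 − 1.900000) / (-0.277608 − (-2.567900)) = 1.990000 − (-0.024985)/(2.290292) = 2.000909
f(2.000909) = 0.025471
u3 = 2.000909 − 0.025471·(2.000909 − 1.990000) / (0.025471 − (-0.277608)) = 2.000909 − (0.000278)/(0.303079) = 1.999992

2.0000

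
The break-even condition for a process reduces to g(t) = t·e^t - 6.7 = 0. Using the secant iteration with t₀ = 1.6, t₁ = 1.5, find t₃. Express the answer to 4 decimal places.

1.4980

g(1.6) = 1.224852, g(1.5) = 0.022534
t₂ = 1.500000 − 0.022534·(1.500000 − 1.600000) / (0.022534 − 1.224852) = 1.500000 − (-0.002253)/(-1.202318) = 1.498126
g(1.498126) = 0.001562
t₃ = 1.498126 − 0.001562·(1.498126 − 1.500000) / (0.001562 − 0.022534) = 1.498126 − (-0.000003)/(-0.020971) = 1.497986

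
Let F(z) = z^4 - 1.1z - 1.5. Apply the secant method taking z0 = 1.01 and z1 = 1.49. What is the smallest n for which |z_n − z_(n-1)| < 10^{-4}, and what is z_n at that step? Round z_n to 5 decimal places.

F(1.01) = -1.5703960, F(1.49) = 1.7898440
z2 = 1.4900000 − 1.7898440·(0.4800000)/(3.3602400) = 1.2343263;  |Δ| = 0.2556737
F(1.2343263) = -0.5365198
z3 = 1.2343263 − (-0.5365198)·(-0.2556737)/(-2.3263638) = 1.2932913;  |Δ| = 0.0589650
F(1.2932913) = -0.1250220
z4 = 1.2932913 − (-0.1250220)·(0.0589650)/(0.4114978) = 1.3112061;  |Δ| = 0.0179149
F(1.3112061) = 0.0135333
z5 = 1.3112061 − 0.0135333·(0.0179149)/(0.1385553) = 1.3094563;  |Δ| = 0.0017498
F(1.3094563) = -0.0002889
z6 = 1.3094563 − (-0.0002889)·(-0.0017498)/(-0.0138221) = 1.3094929;  |Δ| = 0.0000366
|z6 − z5| = 0.0000366 < 10^{-4}

n = 6, z_n = 1.30949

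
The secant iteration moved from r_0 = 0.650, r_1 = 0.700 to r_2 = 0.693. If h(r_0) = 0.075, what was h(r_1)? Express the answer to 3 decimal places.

-0.012

The secant line through (0.650, 0.075) and (0.700, h(r_1)) crosses zero at r_2 = 0.693.
So (0.650, 0.075), (0.700, h(r_1)), (0.693, 0) are collinear:
h(r_1) = 0.075 · (0.700 − 0.693) / (0.650 − 0.693) = 0.075 · (0.00700)/(-0.04300) = -0.01221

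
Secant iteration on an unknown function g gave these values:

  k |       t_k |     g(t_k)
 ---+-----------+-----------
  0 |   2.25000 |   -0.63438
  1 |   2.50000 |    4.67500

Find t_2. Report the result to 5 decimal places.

2.27987

t_2 = 2.50000 − 4.67500·(2.50000 − 2.25000) / (4.67500 − (-0.63438))
   = 2.50000 − (1.1687500)/(5.3093800) = 2.2798707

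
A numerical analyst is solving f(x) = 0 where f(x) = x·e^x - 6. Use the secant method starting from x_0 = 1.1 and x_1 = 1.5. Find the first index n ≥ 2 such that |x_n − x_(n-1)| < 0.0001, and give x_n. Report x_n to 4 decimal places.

f(1.1) = -2.695417, f(1.5) = 0.722534
x_2 = 1.500000 − 0.722534·(0.400000)/(3.417951) = 1.415442;  |Δ| = 0.084558
f(1.415442) = -0.170771
x_3 = 1.415442 − (-0.170771)·(-0.084558)/(-0.893305) = 1.431607;  |Δ| = 0.016165
f(1.431607) = -0.008122
x_4 = 1.431607 − (-0.008122)·(0.016165)/(0.162649) = 1.432414;  |Δ| = 0.000807
f(1.432414) = 0.000098
x_5 = 1.432414 − 0.000098·(0.000807)/(0.008220) = 1.432405;  |Δ| = 0.000010
|x_5 − x_4| = 0.000010 < 0.0001

n = 5, x_n = 1.4324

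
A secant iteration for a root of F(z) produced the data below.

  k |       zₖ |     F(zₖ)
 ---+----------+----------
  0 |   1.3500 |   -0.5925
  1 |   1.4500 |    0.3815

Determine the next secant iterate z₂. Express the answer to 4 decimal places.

1.4108

z₂ = 1.4500 − 0.3815·(1.4500 − 1.3500) / (0.3815 − (-0.5925))
   = 1.4500 − (0.038150)/(0.974000) = 1.410832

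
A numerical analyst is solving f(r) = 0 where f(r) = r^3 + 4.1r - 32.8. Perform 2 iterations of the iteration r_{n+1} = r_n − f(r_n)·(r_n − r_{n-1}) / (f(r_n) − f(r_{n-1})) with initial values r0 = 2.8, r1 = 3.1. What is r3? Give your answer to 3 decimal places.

2.777

f(2.8) = 0.63200, f(3.1) = 9.70100
r2 = 3.10000 − 9.70100·(3.10000 − 2.80000) / (9.70100 − 0.63200) = 3.10000 − (2.91030)/(9.06900) = 2.77909
f(2.77909) = 0.05823
r3 = 2.77909 − 0.05823·(2.77909 − 3.10000) / (0.05823 − 9.70100) = 2.77909 − (-0.01869)/(-9.64277) = 2.77716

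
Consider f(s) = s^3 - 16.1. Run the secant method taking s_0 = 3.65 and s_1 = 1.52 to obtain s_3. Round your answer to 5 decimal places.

2.77951

f(3.65) = 32.5271250, f(1.52) = -12.5881920
s_2 = 1.5200000 − (-12.5881920)·(1.5200000 − 3.6500000) / (-12.5881920 − 32.5271250) = 1.5200000 − (26.8128490)/(-45.1153170) = 2.1143181
f(2.1143181) = -6.6482772
s_3 = 2.1143181 − (-6.6482772)·(2.1143181 − 1.5200000) / (-6.6482772 − (-12.5881920)) = 2.1143181 − (-3.9511914)/(5.9399148) = 2.7795114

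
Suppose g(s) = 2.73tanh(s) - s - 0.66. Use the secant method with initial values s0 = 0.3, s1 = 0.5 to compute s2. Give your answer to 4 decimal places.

0.4237

g(0.3) = -0.164717, g(0.5) = 0.101580
s2 = 0.500000 − 0.101580·(0.500000 − 0.300000) / (0.101580 − (-0.164717)) = 0.500000 − (0.020316)/(0.266296) = 0.423709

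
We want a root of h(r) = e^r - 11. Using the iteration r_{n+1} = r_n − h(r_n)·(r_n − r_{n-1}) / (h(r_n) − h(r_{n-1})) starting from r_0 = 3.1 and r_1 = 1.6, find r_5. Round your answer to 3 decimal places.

2.397

h(3.1) = 11.19795, h(1.6) = -6.04697
r_2 = 1.60000 − (-6.04697)·(1.60000 − 3.10000) / (-6.04697 − 11.19795) = 1.60000 − (9.07045)/(-17.24492) = 2.12598
h(2.12598) = -2.61891
r_3 = 2.12598 − (-2.61891)·(2.12598 − 1.60000) / (-2.61891 − (-6.04697)) = 2.12598 − (-1.37749)/(3.42806) = 2.52781
h(2.52781) = 1.52599
r_4 = 2.52781 − 1.52599·(2.52781 − 2.12598) / (1.52599 − (-2.61891)) = 2.52781 − (0.61318)/(4.14490) = 2.37987
h(2.37987) = -0.19652
r_5 = 2.37987 − (-0.19652)·(2.37987 − 2.52781) / (-0.19652 − 1.52599) = 2.37987 − (0.02907)/(-1.72251) = 2.39675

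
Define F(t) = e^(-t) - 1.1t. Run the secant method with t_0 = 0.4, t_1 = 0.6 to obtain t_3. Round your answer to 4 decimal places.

F(0.4) = 0.230320, F(0.6) = -0.111188
t_2 = 0.600000 − (-0.111188)·(0.600000 − 0.400000) / (-0.111188 − 0.230320) = 0.600000 − (-0.022238)/(-0.341508) = 0.534884
F(0.534884) = -0.002635
t_3 = 0.534884 − (-0.002635)·(0.534884 − 0.600000) / (-0.002635 − (-0.111188)) = 0.534884 − (0.000172)/(0.108553) = 0.533303

0.5333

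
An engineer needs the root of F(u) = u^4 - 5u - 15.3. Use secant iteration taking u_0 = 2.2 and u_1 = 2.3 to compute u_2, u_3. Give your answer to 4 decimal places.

F(2.2) = -2.874400, F(2.3) = 1.184100
u_2 = 2.300000 − 1.184100·(2.300000 − 2.200000) / (1.184100 − (-2.874400)) = 2.300000 − (0.118410)/(4.058500) = 2.270824
F(2.270824) = -0.063159
u_3 = 2.270824 − (-0.063159)·(2.270824 − 2.300000) / (-0.063159 − 1.184100) = 2.270824 − (0.001843)/(-1.247259) = 2.272302

2.2708, 2.2723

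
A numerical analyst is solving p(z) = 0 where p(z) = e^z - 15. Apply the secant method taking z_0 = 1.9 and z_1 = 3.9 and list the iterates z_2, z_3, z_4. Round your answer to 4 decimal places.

2.2893, 2.4984, 2.7569

p(1.9) = -8.314106, p(3.9) = 34.402449
z_2 = 3.900000 − 34.402449·(3.900000 − 1.900000) / (34.402449 − (-8.314106)) = 3.900000 − (68.804898)/(42.716555) = 2.289269
p(2.289269) = -5.132283
z_3 = 2.289269 − (-5.132283)·(2.289269 − 3.900000) / (-5.132283 − 34.402449) = 2.289269 − (8.266729)/(-39.534732) = 2.498369
p(2.498369) = -2.837360
z_4 = 2.498369 − (-2.837360)·(2.498369 − 2.289269) / (-2.837360 − (-5.132283)) = 2.498369 − (-0.593293)/(2.294923) = 2.756893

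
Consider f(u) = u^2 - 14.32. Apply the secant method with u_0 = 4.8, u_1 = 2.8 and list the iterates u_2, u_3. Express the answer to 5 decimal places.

3.65263, 3.80424

f(4.8) = 8.7200000, f(2.8) = -6.4800000
u_2 = 2.8000000 − (-6.4800000)·(2.8000000 − 4.8000000) / (-6.4800000 − 8.7200000) = 2.8000000 − (12.9600000)/(-15.2000000) = 3.6526316
f(3.6526316) = -0.9782825
u_3 = 3.6526316 − (-0.9782825)·(3.6526316 − 2.8000000) / (-0.9782825 − (-6.4800000)) = 3.6526316 − (-0.8341146)/(5.5017175) = 3.8042414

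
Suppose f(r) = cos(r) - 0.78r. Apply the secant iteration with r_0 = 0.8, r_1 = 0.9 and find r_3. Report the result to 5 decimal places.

f(0.8) = 0.0727067, f(0.9) = -0.0803900
r_2 = 0.9000000 − (-0.0803900)·(0.9000000 − 0.8000000) / (-0.0803900 − 0.0727067) = 0.9000000 − (-0.0080390)/(-0.1530967) = 0.8474907
f(0.8474907) = 0.0008235
r_3 = 0.8474907 − 0.0008235·(0.8474907 − 0.9000000) / (0.0008235 − (-0.0803900)) = 0.8474907 − (-0.0000432)/(0.0812135) = 0.8480231

0.84802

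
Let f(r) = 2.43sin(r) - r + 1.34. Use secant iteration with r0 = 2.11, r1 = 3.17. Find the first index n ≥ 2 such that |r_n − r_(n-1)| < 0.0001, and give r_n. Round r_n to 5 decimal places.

f(2.11) = 1.3152263, f(3.17) = -1.8990206
r2 = 3.1700000 − (-1.8990206)·(1.0600000)/(-3.2142469) = 2.5437377;  |Δ| = 0.6262623
f(2.5437377) = 0.1640385
r3 = 2.5437377 − 0.1640385·(-0.6262623)/(2.0630590) = 2.5935332;  |Δ| = 0.0497955
f(2.5935332) = 0.0125743
r4 = 2.5935332 − 0.0125743·(0.0497955)/(-0.1514641) = 2.5976671;  |Δ| = 0.0041340
f(2.5976671) = -0.0001446
r5 = 2.5976671 − (-0.0001446)·(0.0041340)/(-0.0127190) = 2.5976201;  |Δ| = 0.0000470
|r5 − r4| = 0.0000470 < 0.0001

n = 5, r_n = 2.59762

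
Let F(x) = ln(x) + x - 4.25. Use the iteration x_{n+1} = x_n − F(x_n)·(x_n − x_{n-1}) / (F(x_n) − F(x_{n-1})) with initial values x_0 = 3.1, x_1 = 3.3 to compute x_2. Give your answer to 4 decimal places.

3.1142

F(3.1) = -0.018598, F(3.3) = 0.243922
x_2 = 3.300000 − 0.243922·(3.300000 − 3.100000) / (0.243922 − (-0.018598)) = 3.300000 − (0.048784)/(0.262520) = 3.114169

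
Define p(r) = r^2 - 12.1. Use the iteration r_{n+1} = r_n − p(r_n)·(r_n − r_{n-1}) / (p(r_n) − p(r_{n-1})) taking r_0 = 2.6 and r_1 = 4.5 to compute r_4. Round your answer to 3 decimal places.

p(2.6) = -5.34000, p(4.5) = 8.15000
r_2 = 4.50000 − 8.15000·(4.50000 − 2.60000) / (8.15000 − (-5.34000)) = 4.50000 − (15.48500)/(13.49000) = 3.35211
p(3.35211) = -0.86334
r_3 = 3.35211 − (-0.86334)·(3.35211 − 4.50000) / (-0.86334 − 8.15000) = 3.35211 − (0.99102)/(-9.01334) = 3.46206
p(3.46206) = -0.11412
r_4 = 3.46206 − (-0.11412)·(3.46206 − 3.35211) / (-0.11412 − (-0.86334)) = 3.46206 − (-0.01255)/(0.74922) = 3.47881

3.479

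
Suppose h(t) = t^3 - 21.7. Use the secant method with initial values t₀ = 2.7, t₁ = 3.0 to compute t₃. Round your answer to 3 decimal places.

h(2.7) = -2.01700, h(3.0) = 5.30000
t₂ = 3.00000 − 5.30000·(3.00000 − 2.70000) / (5.30000 − (-2.01700)) = 3.00000 − (1.59000)/(7.31700) = 2.78270
h(2.78270) = -0.15244
t₃ = 2.78270 − (-0.15244)·(2.78270 − 3.00000) / (-0.15244 − 5.30000) = 2.78270 − (0.03313)/(-5.45244) = 2.78877

2.789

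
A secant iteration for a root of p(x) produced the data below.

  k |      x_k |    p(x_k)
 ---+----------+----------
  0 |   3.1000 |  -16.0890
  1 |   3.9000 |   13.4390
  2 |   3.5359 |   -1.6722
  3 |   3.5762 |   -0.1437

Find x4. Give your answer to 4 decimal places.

x4 = 3.5762 − (-0.1437)·(3.5762 − 3.5359) / (-0.1437 − (-1.6722))
   = 3.5762 − (-0.005791)/(1.528500) = 3.579989

3.5800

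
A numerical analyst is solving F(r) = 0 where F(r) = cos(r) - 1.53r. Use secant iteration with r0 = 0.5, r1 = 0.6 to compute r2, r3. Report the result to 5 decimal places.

0.55485, 0.55536

F(0.5) = 0.1125826, F(0.6) = -0.0926644
r2 = 0.6000000 − (-0.0926644)·(0.6000000 − 0.5000000) / (-0.0926644 − 0.1125826) = 0.6000000 − (-0.0092664)/(-0.2052469) = 0.5548522
F(0.5548522) = 0.0010544
r3 = 0.5548522 − 0.0010544·(0.5548522 − 0.6000000) / (0.0010544 − (-0.0926644)) = 0.5548522 − (-0.0000476)/(0.0937187) = 0.5553602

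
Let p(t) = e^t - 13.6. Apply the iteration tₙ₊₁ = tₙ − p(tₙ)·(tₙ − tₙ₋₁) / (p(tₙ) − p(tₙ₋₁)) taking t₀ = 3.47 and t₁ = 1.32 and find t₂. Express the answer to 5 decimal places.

2.06636

p(3.47) = 18.5367424, p(1.32) = -9.8565786
t₂ = 1.3200000 − (-9.8565786)·(1.3200000 − 3.4700000) / (-9.8565786 − 18.5367424) = 1.3200000 − (21.1916440)/(-28.3933211) = 2.0663602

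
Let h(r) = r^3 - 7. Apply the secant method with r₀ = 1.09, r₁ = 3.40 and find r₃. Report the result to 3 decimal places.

1.655

h(1.09) = -5.70497, h(3.40) = 32.30400
r₂ = 3.40000 − 32.30400·(3.40000 − 1.09000) / (32.30400 − (-5.70497)) = 3.40000 − (74.62224)/(38.00897) = 1.43672
h(1.43672) = -4.03437
r₃ = 1.43672 − (-4.03437)·(1.43672 − 3.40000) / (-4.03437 − 32.30400) = 1.43672 − (7.92060)/(-36.33837) = 1.65469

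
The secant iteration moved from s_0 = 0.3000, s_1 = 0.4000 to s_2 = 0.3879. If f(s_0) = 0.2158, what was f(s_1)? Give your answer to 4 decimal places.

The secant line through (0.3000, 0.2158) and (0.4000, f(s_1)) crosses zero at s_2 = 0.3879.
So (0.3000, 0.2158), (0.4000, f(s_1)), (0.3879, 0) are collinear:
f(s_1) = 0.2158 · (0.4000 − 0.3879) / (0.3000 − 0.3879) = 0.2158 · (0.012100)/(-0.087900) = -0.029706

-0.0297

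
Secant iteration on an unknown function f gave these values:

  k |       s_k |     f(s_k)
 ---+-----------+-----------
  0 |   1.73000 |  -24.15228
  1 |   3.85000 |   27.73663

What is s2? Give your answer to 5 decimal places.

2.71678

s2 = 3.85000 − 27.73663·(3.85000 − 1.73000) / (27.73663 − (-24.15228))
   = 3.85000 − (58.8016556)/(51.8889100) = 2.7167780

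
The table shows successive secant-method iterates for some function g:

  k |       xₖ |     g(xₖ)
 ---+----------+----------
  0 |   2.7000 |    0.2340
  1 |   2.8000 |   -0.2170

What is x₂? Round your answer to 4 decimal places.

x₂ = 2.8000 − (-0.2170)·(2.8000 − 2.7000) / (-0.2170 − 0.2340)
   = 2.8000 − (-0.021700)/(-0.451000) = 2.751885

2.7519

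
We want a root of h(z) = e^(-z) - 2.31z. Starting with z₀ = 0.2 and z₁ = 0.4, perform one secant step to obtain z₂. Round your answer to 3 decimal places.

0.317

h(0.2) = 0.35673, h(0.4) = -0.25368
z₂ = 0.40000 − (-0.25368)·(0.40000 − 0.20000) / (-0.25368 − 0.35673) = 0.40000 − (-0.05074)/(-0.61041) = 0.31688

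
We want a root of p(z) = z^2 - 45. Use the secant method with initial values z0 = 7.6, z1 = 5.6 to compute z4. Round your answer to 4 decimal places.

6.7082

p(7.6) = 12.760000, p(5.6) = -13.640000
z2 = 5.600000 − (-13.640000)·(5.600000 − 7.600000) / (-13.640000 − 12.760000) = 5.600000 − (27.280000)/(-26.400000) = 6.633333
p(6.633333) = -0.998889
z3 = 6.633333 − (-0.998889)·(6.633333 − 5.600000) / (-0.998889 − (-13.640000)) = 6.633333 − (-1.032185)/(12.641111) = 6.714986
p(6.714986) = 0.091042
z4 = 6.714986 − 0.091042·(6.714986 − 6.633333) / (0.091042 − (-0.998889)) = 6.714986 − (0.007434)/(1.089931) = 6.708166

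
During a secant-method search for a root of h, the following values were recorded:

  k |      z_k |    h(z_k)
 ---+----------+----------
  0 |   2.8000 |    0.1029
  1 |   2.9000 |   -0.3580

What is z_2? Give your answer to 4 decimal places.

2.8223

z_2 = 2.9000 − (-0.3580)·(2.9000 − 2.8000) / (-0.3580 − 0.1029)
   = 2.9000 − (-0.035800)/(-0.460900) = 2.822326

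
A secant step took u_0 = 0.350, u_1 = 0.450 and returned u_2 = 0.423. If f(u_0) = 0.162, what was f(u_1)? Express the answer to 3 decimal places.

-0.060

The secant line through (0.350, 0.162) and (0.450, f(u_1)) crosses zero at u_2 = 0.423.
So (0.350, 0.162), (0.450, f(u_1)), (0.423, 0) are collinear:
f(u_1) = 0.162 · (0.450 − 0.423) / (0.350 − 0.423) = 0.162 · (0.02700)/(-0.07300) = -0.05992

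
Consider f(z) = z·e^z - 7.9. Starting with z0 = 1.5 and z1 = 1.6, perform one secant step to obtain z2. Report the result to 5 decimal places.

f(1.5) = -1.1774664, f(1.6) = 0.0248519
z2 = 1.6000000 − 0.0248519·(1.6000000 − 1.5000000) / (0.0248519 − (-1.1774664)) = 1.6000000 − (0.0024852)/(1.2023183) = 1.5979330

1.59793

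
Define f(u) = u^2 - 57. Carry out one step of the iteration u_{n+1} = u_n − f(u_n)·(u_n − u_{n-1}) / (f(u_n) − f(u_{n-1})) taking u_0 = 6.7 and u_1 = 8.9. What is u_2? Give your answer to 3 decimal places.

f(6.7) = -12.11000, f(8.9) = 22.21000
u_2 = 8.90000 − 22.21000·(8.90000 − 6.70000) / (22.21000 − (-12.11000)) = 8.90000 − (48.86200)/(34.32000) = 7.47628

7.476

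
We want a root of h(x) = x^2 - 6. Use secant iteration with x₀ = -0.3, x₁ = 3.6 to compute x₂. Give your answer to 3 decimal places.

1.491

h(-0.3) = -5.91000, h(3.6) = 6.96000
x₂ = 3.60000 − 6.96000·(3.60000 − (-0.30000)) / (6.96000 − (-5.91000)) = 3.60000 − (27.14400)/(12.87000) = 1.49091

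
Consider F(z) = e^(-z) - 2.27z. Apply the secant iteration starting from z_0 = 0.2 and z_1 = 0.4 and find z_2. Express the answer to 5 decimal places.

F(0.2) = 0.3647308, F(0.4) = -0.2376800
z_2 = 0.4000000 − (-0.2376800)·(0.4000000 − 0.2000000) / (-0.2376800 − 0.3647308) = 0.4000000 − (-0.0475360)/(-0.6024107) = 0.3210904

0.32109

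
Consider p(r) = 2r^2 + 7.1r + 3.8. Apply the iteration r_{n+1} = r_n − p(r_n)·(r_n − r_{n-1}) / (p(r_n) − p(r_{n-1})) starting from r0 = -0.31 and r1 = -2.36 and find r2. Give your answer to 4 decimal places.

-1.3277

p(-0.31) = 1.791200, p(-2.36) = -1.816800
r2 = -2.360000 − (-1.816800)·(-2.360000 − (-0.310000)) / (-1.816800 − 1.791200) = -2.360000 − (3.724440)/(-3.608000) = -1.327727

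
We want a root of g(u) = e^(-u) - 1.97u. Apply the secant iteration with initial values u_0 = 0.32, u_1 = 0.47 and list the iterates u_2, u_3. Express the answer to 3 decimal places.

0.356, 0.356

g(0.32) = 0.09575, g(0.47) = -0.30090
u_2 = 0.47000 − (-0.30090)·(0.47000 − 0.32000) / (-0.30090 − 0.09575) = 0.47000 − (-0.04513)/(-0.39665) = 0.35621
g(0.35621) = -0.00141
u_3 = 0.35621 − (-0.00141)·(0.35621 − 0.47000) / (-0.00141 − (-0.30090)) = 0.35621 − (0.00016)/(0.29949) = 0.35567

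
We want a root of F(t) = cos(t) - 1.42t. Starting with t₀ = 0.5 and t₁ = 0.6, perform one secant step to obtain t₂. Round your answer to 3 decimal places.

F(0.5) = 0.16758, F(0.6) = -0.02666
t₂ = 0.60000 − (-0.02666)·(0.60000 − 0.50000) / (-0.02666 − 0.16758) = 0.60000 − (-0.00267)/(-0.19425) = 0.58627

0.586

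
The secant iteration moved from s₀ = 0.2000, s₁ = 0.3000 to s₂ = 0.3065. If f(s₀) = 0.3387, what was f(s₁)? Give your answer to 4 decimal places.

0.0207

The secant line through (0.2000, 0.3387) and (0.3000, f(s₁)) crosses zero at s₂ = 0.3065.
So (0.2000, 0.3387), (0.3000, f(s₁)), (0.3065, 0) are collinear:
f(s₁) = 0.3387 · (0.3000 − 0.3065) / (0.2000 − 0.3065) = 0.3387 · (-0.006500)/(-0.106500) = 0.020672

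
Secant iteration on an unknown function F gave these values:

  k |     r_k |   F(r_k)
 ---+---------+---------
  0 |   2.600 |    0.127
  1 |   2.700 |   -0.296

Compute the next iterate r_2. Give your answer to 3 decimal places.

r_2 = 2.700 − (-0.296)·(2.700 − 2.600) / (-0.296 − 0.127)
   = 2.700 − (-0.02960)/(-0.42300) = 2.63002

2.630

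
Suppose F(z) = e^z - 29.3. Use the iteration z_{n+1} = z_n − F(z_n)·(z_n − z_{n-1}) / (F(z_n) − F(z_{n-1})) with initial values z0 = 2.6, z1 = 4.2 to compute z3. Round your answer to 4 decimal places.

3.2665

F(2.6) = -15.836262, F(4.2) = 37.386331
z2 = 4.200000 − 37.386331·(4.200000 − 2.600000) / (37.386331 − (-15.836262)) = 4.200000 − (59.818130)/(53.222593) = 3.076076
F(3.076076) = -7.626802
z3 = 3.076076 − (-7.626802)·(3.076076 − 4.200000) / (-7.626802 − 37.386331) = 3.076076 − (8.571943)/(-45.013133) = 3.266508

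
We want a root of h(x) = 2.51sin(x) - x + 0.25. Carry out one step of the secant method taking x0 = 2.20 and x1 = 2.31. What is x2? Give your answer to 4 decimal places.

h(2.20) = 0.079326, h(2.31) = -0.205097
x2 = 2.310000 − (-0.205097)·(2.310000 − 2.200000) / (-0.205097 − 0.079326) = 2.310000 − (-0.022561)/(-0.284423) = 2.230679

2.2307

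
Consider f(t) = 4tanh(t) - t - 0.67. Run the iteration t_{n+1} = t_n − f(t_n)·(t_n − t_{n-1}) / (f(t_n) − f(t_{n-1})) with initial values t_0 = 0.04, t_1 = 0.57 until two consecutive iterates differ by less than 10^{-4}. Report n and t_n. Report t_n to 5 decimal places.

n = 5, t_n = 0.22853

f(0.04) = -0.5500853, f(0.57) = 0.8214371
t_2 = 0.5700000 − 0.8214371·(0.5300000)/(1.3715224) = 0.2525705;  |Δ| = 0.3174295
f(0.2525705) = 0.0667633
t_3 = 0.2525705 − 0.0667633·(-0.3174295)/(-0.7546738) = 0.2244887;  |Δ| = 0.0280818
f(0.2244887) = -0.0113202
t_4 = 0.2244887 − (-0.0113202)·(-0.0280818)/(-0.0780835) = 0.2285598;  |Δ| = 0.0040712
f(0.2285598) = 0.0000855
t_5 = 0.2285598 − 0.0000855·(0.0040712)/(0.0114057) = 0.2285293;  |Δ| = 0.0000305
|t_5 − t_4| = 0.0000305 < 10^{-4}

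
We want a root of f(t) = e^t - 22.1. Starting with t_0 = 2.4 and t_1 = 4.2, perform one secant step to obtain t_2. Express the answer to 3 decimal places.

f(2.4) = -11.07682, f(4.2) = 44.58633
t_2 = 4.20000 − 44.58633·(4.20000 − 2.40000) / (44.58633 − (-11.07682)) = 4.20000 − (80.25540)/(55.66315) = 2.75820

2.758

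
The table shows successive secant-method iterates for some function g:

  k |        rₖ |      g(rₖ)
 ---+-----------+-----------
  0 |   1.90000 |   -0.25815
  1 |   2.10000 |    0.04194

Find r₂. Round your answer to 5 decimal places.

2.07205

r₂ = 2.10000 − 0.04194·(2.10000 − 1.90000) / (0.04194 − (-0.25815))
   = 2.10000 − (0.0083880)/(0.3000900) = 2.0720484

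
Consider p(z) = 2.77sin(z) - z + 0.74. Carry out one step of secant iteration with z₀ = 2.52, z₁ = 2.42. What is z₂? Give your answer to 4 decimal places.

2.4673

p(2.52) = -0.166944, p(2.42) = 0.149810
z₂ = 2.420000 − 0.149810·(2.420000 − 2.520000) / (0.149810 − (-0.166944)) = 2.420000 − (-0.014981)/(0.316754) = 2.467295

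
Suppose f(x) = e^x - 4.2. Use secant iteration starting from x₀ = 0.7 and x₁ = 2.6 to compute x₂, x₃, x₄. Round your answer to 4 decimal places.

f(0.7) = -2.186247, f(2.6) = 9.263738
x₂ = 2.600000 − 9.263738·(2.600000 − 0.700000) / (9.263738 − (-2.186247)) = 2.600000 − (17.601102)/(11.449985) = 1.062784
f(1.062784) = -1.305583
x₃ = 1.062784 − (-1.305583)·(1.062784 − 2.600000) / (-1.305583 − 9.263738) = 1.062784 − (2.006963)/(-10.569321) = 1.252670
f(1.252670) = -0.700327
x₄ = 1.252670 − (-0.700327)·(1.252670 − 1.062784) / (-0.700327 − (-1.305583)) = 1.252670 − (-0.132982)/(0.605256) = 1.472382

1.0628, 1.2527, 1.4724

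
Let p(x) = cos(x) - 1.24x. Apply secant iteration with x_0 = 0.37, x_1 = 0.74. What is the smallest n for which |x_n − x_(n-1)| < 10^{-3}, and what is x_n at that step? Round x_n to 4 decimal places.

n = 4, x_n = 0.6446

p(0.37) = 0.473527, p(0.74) = -0.179131
x_2 = 0.740000 − (-0.179131)·(0.370000)/(-0.652659) = 0.638448;  |Δ| = 0.101552
p(0.638448) = 0.011346
x_3 = 0.638448 − 0.011346·(-0.101552)/(0.190477) = 0.644497;  |Δ| = 0.006049
p(0.644497) = 0.000226
x_4 = 0.644497 − 0.000226·(0.006049)/(-0.011120) = 0.644620;  |Δ| = 0.000123
|x_4 − x_3| = 0.000123 < 10^{-3}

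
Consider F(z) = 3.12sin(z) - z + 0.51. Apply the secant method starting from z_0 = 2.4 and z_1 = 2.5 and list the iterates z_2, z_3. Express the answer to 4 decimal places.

F(2.4) = 0.217445, F(2.5) = -0.122767
z_2 = 2.500000 − (-0.122767)·(2.500000 − 2.400000) / (-0.122767 − 0.217445) = 2.500000 − (-0.012277)/(-0.340212) = 2.463915
F(2.463915) = 0.002281
z_3 = 2.463915 − 0.002281·(2.463915 − 2.500000) / (0.002281 − (-0.122767)) = 2.463915 − (-0.000082)/(0.125048) = 2.464573

2.4639, 2.4646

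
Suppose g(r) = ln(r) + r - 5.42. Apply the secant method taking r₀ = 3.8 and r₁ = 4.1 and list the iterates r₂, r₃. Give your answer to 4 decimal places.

g(3.8) = -0.284999, g(4.1) = 0.090987
r₂ = 4.100000 − 0.090987·(4.100000 − 3.800000) / (0.090987 − (-0.284999)) = 4.100000 − (0.027296)/(0.375986) = 4.027401
g(4.027401) = 0.000523
r₃ = 4.027401 − 0.000523·(4.027401 − 4.100000) / (0.000523 − 0.090987) = 4.027401 − (-0.000038)/(-0.090464) = 4.026982

4.0274, 4.0270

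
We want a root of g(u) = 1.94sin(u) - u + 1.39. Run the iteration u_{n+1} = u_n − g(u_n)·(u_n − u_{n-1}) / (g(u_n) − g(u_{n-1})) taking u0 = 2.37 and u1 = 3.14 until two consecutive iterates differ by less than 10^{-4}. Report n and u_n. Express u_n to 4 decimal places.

g(2.37) = 0.372719, g(3.14) = -1.746910
u2 = 3.140000 − (-1.746910)·(0.770000)/(-2.119629) = 2.505398;  |Δ| = 0.634602
g(2.505398) = 0.037231
u3 = 2.505398 − 0.037231·(-0.634602)/(1.784142) = 2.518641;  |Δ| = 0.013243
g(2.518641) = 0.003223
u4 = 2.518641 − 0.003223·(0.013243)/(-0.034008) = 2.519896;  |Δ| = 0.001255
g(2.519896) = -0.000010
u5 = 2.519896 − (-0.000010)·(0.001255)/(-0.003233) = 2.519892;  |Δ| = 0.000004
|u5 − u4| = 0.000004 < 10^{-4}

n = 5, u_n = 2.5199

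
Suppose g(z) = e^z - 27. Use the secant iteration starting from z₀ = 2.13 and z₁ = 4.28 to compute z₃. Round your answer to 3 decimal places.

3.060

g(2.13) = -18.58513, g(4.28) = 45.24044
z₂ = 4.28000 − 45.24044·(4.28000 − 2.13000) / (45.24044 − (-18.58513)) = 4.28000 − (97.26695)/(63.82557) = 2.75605
g(2.75605) = -11.26243
z₃ = 2.75605 − (-11.26243)·(2.75605 − 4.28000) / (-11.26243 − 45.24044) = 2.75605 − (17.16338)/(-56.50287) = 3.05981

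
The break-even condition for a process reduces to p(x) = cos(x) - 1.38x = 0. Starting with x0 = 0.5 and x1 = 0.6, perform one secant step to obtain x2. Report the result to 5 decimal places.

p(0.5) = 0.1875826, p(0.6) = -0.0026644
x2 = 0.6000000 − (-0.0026644)·(0.6000000 − 0.5000000) / (-0.0026644 − 0.1875826) = 0.6000000 − (-0.0002664)/(-0.1902469) = 0.5985995

0.59860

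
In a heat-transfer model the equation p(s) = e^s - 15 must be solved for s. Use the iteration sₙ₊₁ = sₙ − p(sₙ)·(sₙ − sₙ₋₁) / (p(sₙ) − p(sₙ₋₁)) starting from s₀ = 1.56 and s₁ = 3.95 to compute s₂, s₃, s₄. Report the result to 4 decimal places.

p(1.56) = -10.241179, p(3.95) = 36.935367
s₂ = 3.950000 − 36.935367·(3.950000 − 1.560000) / (36.935367 − (-10.241179)) = 3.950000 − (88.275527)/(47.176546) = 2.078826
p(2.078826) = -7.004923
s₃ = 2.078826 − (-7.004923)·(2.078826 − 3.950000) / (-7.004923 − 36.935367) = 2.078826 − (13.107430)/(-43.940290) = 2.377127
p(2.377127) = -4.226096
s₄ = 2.377127 − (-4.226096)·(2.377127 − 2.078826) / (-4.226096 − (-7.004923)) = 2.377127 − (-1.260648)/(2.778827) = 2.830789

2.0788, 2.3771, 2.8308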